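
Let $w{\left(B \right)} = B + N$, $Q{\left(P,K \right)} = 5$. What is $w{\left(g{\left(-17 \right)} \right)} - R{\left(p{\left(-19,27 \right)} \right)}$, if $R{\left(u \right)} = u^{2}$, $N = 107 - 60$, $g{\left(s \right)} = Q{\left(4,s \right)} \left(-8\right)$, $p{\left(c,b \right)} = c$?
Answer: $-354$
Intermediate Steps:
$g{\left(s \right)} = -40$ ($g{\left(s \right)} = 5 \left(-8\right) = -40$)
$N = 47$ ($N = 107 - 60 = 47$)
$w{\left(B \right)} = 47 + B$ ($w{\left(B \right)} = B + 47 = 47 + B$)
$w{\left(g{\left(-17 \right)} \right)} - R{\left(p{\left(-19,27 \right)} \right)} = \left(47 - 40\right) - \left(-19\right)^{2} = 7 - 361 = -354$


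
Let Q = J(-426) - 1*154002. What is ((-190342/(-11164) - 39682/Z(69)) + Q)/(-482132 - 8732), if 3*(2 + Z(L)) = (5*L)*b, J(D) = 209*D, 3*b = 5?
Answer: 772531098161/1559061620512 ≈ 0.49551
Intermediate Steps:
b = 5/3 (b = (⅓)*5 = 5/3 ≈ 1.6667)
Z(L) = -2 + 25*L/9 (Z(L) = -2 + ((5*L)*(5/3))/3 = -2 + (25*L/3)/3 = -2 + 25*L/9)
Q = -243036 (Q = 209*(-426) - 1*154002 = -89034 - 154002 = -243036)
((-190342/(-11164) - 39682/Z(69)) + Q)/(-482132 - 8732) = ((-190342/(-11164) - 39682/(-2 + (25/9)*69)) - 243036)/(-482132 - 8732) = ((-190342*(-1/11164) - 39682/(-2 + 575/3)) - 243036)/(-490864) = ((95171/5582 - 39682/569/3) - 243036)*(-1/490864) = ((95171/5582 - 39682*3/569) - 243036)*(-1/490864) = ((95171/5582 - 119046/569) - 243036)*(-1/490864) = (-610362473/3176158 - 243036)*(-1/490864) = -772531098161/3176158*(-1/490864) = 772531098161/1559061620512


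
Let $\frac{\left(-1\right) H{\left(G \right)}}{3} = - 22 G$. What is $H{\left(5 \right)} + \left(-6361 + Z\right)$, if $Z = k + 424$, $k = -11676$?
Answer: $-17283$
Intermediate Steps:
$H{\left(G \right)} = 66 G$ ($H{\left(G \right)} = - 3 \left(- 22 G\right) = 66 G$)
$Z = -11252$ ($Z = -11676 + 424 = -11252$)
$H{\left(5 \right)} + \left(-6361 + Z\right) = 66 \cdot 5 - 17613 = 330 - 17613 = -17283$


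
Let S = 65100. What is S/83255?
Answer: 13020/16651 ≈ 0.78193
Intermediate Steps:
S/83255 = 65100/83255 = 65100*(1/83255) = 13020/16651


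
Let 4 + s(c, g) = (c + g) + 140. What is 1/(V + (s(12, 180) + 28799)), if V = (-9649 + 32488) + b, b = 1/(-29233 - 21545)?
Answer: 50778/2638729547 ≈ 1.9243e-5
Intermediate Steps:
s(c, g) = 136 + c + g (s(c, g) = -4 + ((c + g) + 140) = -4 + (140 + c + g) = 136 + c + g)
b = -1/50778 (b = 1/(-50778) = -1/50778 ≈ -1.9694e-5)
V = 1159718741/50778 (V = (-9649 + 32488) - 1/50778 = 22839 - 1/50778 = 1159718741/50778 ≈ 22839.)
1/(V + (s(12, 180) + 28799)) = 1/(1159718741/50778 + ((136 + 12 + 180) + 28799)) = 1/(1159718741/50778 + (328 + 28799)) = 1/(1159718741/50778 + 29127) = 1/(2638729547/50778) = 50778/2638729547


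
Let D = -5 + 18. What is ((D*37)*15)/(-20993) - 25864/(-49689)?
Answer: 184456817/1043121177 ≈ 0.17683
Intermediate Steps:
D = 13
((D*37)*15)/(-20993) - 25864/(-49689) = ((13*37)*15)/(-20993) - 25864/(-49689) = (481*15)*(-1/20993) - 25864*(-1/49689) = 7215*(-1/20993) + 25864/49689 = -7215/20993 + 25864/49689 = 184456817/1043121177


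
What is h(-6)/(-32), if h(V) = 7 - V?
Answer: -13/32 ≈ -0.40625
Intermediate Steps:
h(-6)/(-32) = (7 - 1*(-6))/(-32) = (7 + 6)*(-1/32) = 13*(-1/32) = -13/32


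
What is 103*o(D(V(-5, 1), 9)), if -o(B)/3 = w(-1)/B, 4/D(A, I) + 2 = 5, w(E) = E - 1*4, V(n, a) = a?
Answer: 4635/4 ≈ 1158.8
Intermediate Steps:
w(E) = -4 + E (w(E) = E - 4 = -4 + E)
D(A, I) = 4/3 (D(A, I) = 4/(-2 + 5) = 4/3)
o(B) = 15/B (o(B) = -3*(-4 - 1)/B = -(-15)/B = 15/B)
103*o(D(V(-5, 1), 9)) = 103*(15/(4/3)) = 103*(15*(¾)) = 103*(45/4) = 4635/4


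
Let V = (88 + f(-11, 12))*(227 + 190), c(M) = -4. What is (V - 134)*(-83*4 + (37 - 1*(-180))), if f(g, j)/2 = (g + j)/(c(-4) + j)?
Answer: -16866475/4 ≈ -4.2166e+6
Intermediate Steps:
f(g, j) = 2*(g + j)/(-4 + j) (f(g, j) = 2*((g + j)/(-4 + j)) = 2*(g + j)/(-4 + j))
V = 147201/4 (V = (88 + 2*(-11 + 12)/(-4 + 12))*(227 + 190) = (88 + 2*1/8)*417 = (88 + 2*(⅛)*1)*417 = (88 + ¼)*417 = (353/4)*417 = 147201/4 ≈ 36800.)
(V - 134)*(-83*4 + (37 - 1*(-180))) = (147201/4 - 134)*(-83*4 + (37 - 1*(-180))) = 146665*(-332 + (37 + 180))/4 = 146665*(-332 + 217)/4 = (146665/4)*(-115) = -16866475/4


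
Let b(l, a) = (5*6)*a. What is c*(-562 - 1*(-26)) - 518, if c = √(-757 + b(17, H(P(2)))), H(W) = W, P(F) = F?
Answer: -518 - 536*I*√697 ≈ -518.0 - 14151.0*I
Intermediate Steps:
b(l, a) = 30*a
c = I*√697 (c = √(-757 + 30*2) = √(-757 + 60) = √(-697) = I*√697 ≈ 26.401*I)
c*(-562 - 1*(-26)) - 518 = (I*√697)*(-562 - 1*(-26)) - 518 = (I*√697)*(-562 + 26) - 518 = (I*√697)*(-536) - 518 = -536*I*√697 - 518 = -518 - 536*I*√697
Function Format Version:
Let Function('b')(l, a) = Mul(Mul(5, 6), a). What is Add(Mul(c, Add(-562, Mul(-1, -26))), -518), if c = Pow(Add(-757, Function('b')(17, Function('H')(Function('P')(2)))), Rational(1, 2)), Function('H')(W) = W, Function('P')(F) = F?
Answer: Add(-518, Mul(-536, I, Pow(697, Rational(1, 2)))) ≈ Add(-518.00, Mul(-14151., I))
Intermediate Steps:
Function('b')(l, a) = Mul(30, a)
c = Mul(I, Pow(697, Rational(1, 2))) (c = Pow(Add(-757, Mul(30, 2)), Rational(1, 2)) = Pow(Add(-757, 60), Rational(1, 2)) = Pow(-697, Rational(1, 2)) = Mul(I, Pow(697, Rational(1, 2))) ≈ Mul(26.401, I))
Add(Mul(c, Add(-562, Mul(-1, -26))), -518) = Add(Mul(Mul(I, Pow(697, Rational(1, 2))), Add(-562, Mul(-1, -26))), -518) = Add(Mul(Mul(I, Pow(697, Rational(1, 2))), Add(-562, 26)), -518) = Add(Mul(Mul(I, Pow(697, Rational(1, 2))), -536), -518) = Add(Mul(-536, I, Pow(697, Rational(1, 2))), -518) = Add(-518, Mul(-536, I, Pow(697, Rational(1, 2))))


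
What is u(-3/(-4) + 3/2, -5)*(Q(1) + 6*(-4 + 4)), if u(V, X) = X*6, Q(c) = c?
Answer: -30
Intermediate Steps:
u(V, X) = 6*X
u(-3/(-4) + 3/2, -5)*(Q(1) + 6*(-4 + 4)) = (6*(-5))*(1 + 6*(-4 + 4)) = -30*(1 + 6*0) = -30*(1 + 0) = -30*1 = -30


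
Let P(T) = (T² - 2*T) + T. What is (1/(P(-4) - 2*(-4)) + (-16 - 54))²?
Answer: 3837681/784 ≈ 4895.0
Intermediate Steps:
P(T) = T² - T
(1/(P(-4) - 2*(-4)) + (-16 - 54))² = (1/(-4*(-1 - 4) - 2*(-4)) + (-16 - 54))² = (1/(-4*(-5) + 8) - 70)² = (1/(20 + 8) - 70)² = (1/28 - 70)² = (-1959/28)² = 3837681/784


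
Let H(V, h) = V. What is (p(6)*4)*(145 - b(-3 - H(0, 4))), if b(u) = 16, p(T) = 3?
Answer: 1548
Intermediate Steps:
(p(6)*4)*(145 - b(-3 - H(0, 4))) = (3*4)*(145 - 1*16) = 12*(145 - 16) = 12*129 = 1548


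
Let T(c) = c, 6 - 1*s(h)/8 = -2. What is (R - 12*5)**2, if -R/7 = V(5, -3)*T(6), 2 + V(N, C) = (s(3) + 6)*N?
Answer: 215384976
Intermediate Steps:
s(h) = 64 (s(h) = 48 - 8*(-2) = 48 + 16 = 64)
V(N, C) = -2 + 70*N (V(N, C) = -2 + (64 + 6)*N = -2 + 70*N)
R = -14616 (R = -7*(-2 + 70*5)*6 = -7*(-2 + 350)*6 = -2436*6 = -7*2088 = -14616)
(R - 12*5)**2 = (-14616 - 12*5)**2 = (-14616 - 60)**2 = (-14676)**2 = 215384976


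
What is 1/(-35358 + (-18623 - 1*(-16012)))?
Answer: -1/37969 ≈ -2.6337e-5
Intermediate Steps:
1/(-35358 + (-18623 - 1*(-16012))) = 1/(-35358 + (-18623 + 16012)) = 1/(-35358 - 2611) = 1/(-37969) = -1/37969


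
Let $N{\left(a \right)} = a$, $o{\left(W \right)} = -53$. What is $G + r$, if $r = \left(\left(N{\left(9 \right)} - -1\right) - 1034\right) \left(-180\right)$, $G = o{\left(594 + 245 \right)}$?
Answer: $184267$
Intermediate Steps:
$G = -53$
$r = 184320$ ($r = \left(\left(9 - -1\right) - 1034\right) \left(-180\right) = \left(\left(9 + 1\right) - 1034\right) \left(-180\right) = \left(10 - 1034\right) \left(-180\right) = \left(-1024\right) \left(-180\right) = 184320$)
$G + r = -53 + 184320 = 184267$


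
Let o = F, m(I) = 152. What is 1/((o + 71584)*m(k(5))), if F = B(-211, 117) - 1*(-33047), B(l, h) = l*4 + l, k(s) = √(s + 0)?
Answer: 1/15743552 ≈ 6.3518e-8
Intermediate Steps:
k(s) = √s
B(l, h) = 5*l (B(l, h) = 4*l + l = 5*l)
F = 31992 (F = 5*(-211) - 1*(-33047) = -1055 + 33047 = 31992)
o = 31992
1/((o + 71584)*m(k(5))) = 1/((31992 + 71584)*152) = (1/152)/103576 = (1/103576)*(1/152) = 1/15743552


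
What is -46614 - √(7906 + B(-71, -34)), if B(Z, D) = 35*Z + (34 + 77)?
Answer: -46614 - 2*√1383 ≈ -46688.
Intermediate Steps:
B(Z, D) = 111 + 35*Z (B(Z, D) = 35*Z + 111 = 111 + 35*Z)
-46614 - √(7906 + B(-71, -34)) = -46614 - √(7906 + (111 + 35*(-71))) = -46614 - √(7906 + (111 - 2485)) = -46614 - √(7906 - 2374) = -46614 - √5532 = -46614 - 2*√1383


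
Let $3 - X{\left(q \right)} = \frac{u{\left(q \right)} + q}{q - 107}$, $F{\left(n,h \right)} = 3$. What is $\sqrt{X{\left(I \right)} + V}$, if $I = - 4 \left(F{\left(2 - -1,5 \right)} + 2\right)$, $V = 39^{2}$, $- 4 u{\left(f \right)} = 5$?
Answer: $\frac{\sqrt{98311589}}{254} \approx 39.036$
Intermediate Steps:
$u{\left(f \right)} = - \frac{5}{4}$ ($u{\left(f \right)} = \left(- \frac{1}{4}\right) 5 = - \frac{5}{4}$)
$V = 1521$
$I = -20$ ($I = - 4 \left(3 + 2\right) = \left(-4\right) 5 = -20$)
$X{\left(q \right)} = 3 - \frac{- \frac{5}{4} + q}{-107 + q}$ ($X{\left(q \right)} = 3 - \frac{- \frac{5}{4} + q}{q - 107} = 3 - \frac{- \frac{5}{4} + q}{-107 + q}$)
$\sqrt{X{\left(I \right)} + V} = \sqrt{\frac{-1279 + 8 \left(-20\right)}{4 \left(-107 - 20\right)} + 1521} = \sqrt{\frac{-1279 - 160}{4 \left(-127\right)} + 1521} = \sqrt{\frac{1}{4} \left(- \frac{1}{127}\right) \left(-1439\right) + 1521} = \sqrt{\frac{1439}{508} + 1521} = \sqrt{\frac{774107}{508}} = \frac{\sqrt{98311589}}{254}$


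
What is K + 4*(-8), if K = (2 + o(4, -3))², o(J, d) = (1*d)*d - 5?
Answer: 4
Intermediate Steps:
o(J, d) = -5 + d² (o(J, d) = d*d - 5 = d² - 5 = -5 + d²)
K = 36 (K = (2 + (-5 + (-3)²))² = (2 + (-5 + 9))² = (2 + 4)² = 6² = 36)
K + 4*(-8) = 36 + 4*(-8) = 36 - 32 = 4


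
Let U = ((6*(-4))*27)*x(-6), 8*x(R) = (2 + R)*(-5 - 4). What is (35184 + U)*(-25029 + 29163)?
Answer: 133395912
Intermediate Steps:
x(R) = -9/4 - 9*R/8 (x(R) = ((2 + R)*(-5 - 4))/8 = ((2 + R)*(-9))/8 = (-18 - 9*R)/8 = -9/4 - 9*R/8)
U = -2916 (U = ((6*(-4))*27)*(-9/4 - 9/8*(-6)) = (-24*27)*(-9/4 + 27/4) = -648*9/2 = -2916)
(35184 + U)*(-25029 + 29163) = (35184 - 2916)*(-25029 + 29163) = 32268*4134 = 133395912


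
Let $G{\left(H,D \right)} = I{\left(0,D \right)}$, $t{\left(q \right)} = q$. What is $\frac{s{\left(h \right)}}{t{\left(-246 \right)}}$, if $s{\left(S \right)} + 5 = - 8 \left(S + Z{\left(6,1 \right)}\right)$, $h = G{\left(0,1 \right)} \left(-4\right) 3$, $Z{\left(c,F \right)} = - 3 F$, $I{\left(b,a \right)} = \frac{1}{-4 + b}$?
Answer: $\frac{5}{246} \approx 0.020325$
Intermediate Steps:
$G{\left(H,D \right)} = - \frac{1}{4}$ ($G{\left(H,D \right)} = \frac{1}{-4 + 0} = \frac{1}{-4} = - \frac{1}{4}$)
$h = 3$ ($h = \left(- \frac{1}{4}\right) \left(-4\right) 3 = 1 \cdot 3 = 3$)
$s{\left(S \right)} = 19 - 8 S$ ($s{\left(S \right)} = -5 - 8 \left(S - 3\right) = -5 - 8 \left(-3 + S\right) = -5 - \left(-24 + 8 S\right) = 19 - 8 S$)
$\frac{s{\left(h \right)}}{t{\left(-246 \right)}} = \frac{19 - 24}{-246} = \left(19 - 24\right) \left(- \frac{1}{246}\right) = \left(-5\right) \left(- \frac{1}{246}\right) = \frac{5}{246}$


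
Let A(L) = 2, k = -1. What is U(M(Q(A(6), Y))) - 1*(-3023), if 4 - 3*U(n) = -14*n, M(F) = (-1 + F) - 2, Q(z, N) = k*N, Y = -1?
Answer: 3015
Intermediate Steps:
Q(z, N) = -N
M(F) = -3 + F
U(n) = 4/3 + 14*n/3 (U(n) = 4/3 - (-14)*n/3 = 4/3 + 14*n/3)
U(M(Q(A(6), Y))) - 1*(-3023) = (4/3 + 14*(-3 - 1*(-1))/3) - 1*(-3023) = (4/3 + 14*(-3 + 1)/3) + 3023 = (4/3 + (14/3)*(-2)) + 3023 = (4/3 - 28/3) + 3023 = -8 + 3023 = 3015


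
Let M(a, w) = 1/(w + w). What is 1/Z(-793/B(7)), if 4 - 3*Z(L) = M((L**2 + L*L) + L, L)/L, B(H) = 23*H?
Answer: 3773094/5004871 ≈ 0.75388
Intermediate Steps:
M(a, w) = 1/(2*w)
Z(L) = 4/3 - 1/(6*L**2) (Z(L) = 4/3 - 1/(2*L)/(3*L) = 4/3 - 1/(6*L**2))
1/Z(-793/B(7)) = 1/(4/3 - 1/(6*(-793/(23*7))**2)) = 1/(4/3 - 1/(6*(-793/161)**2)) = 1/(4/3 - 1/6*25921/628849) = 1/(4/3 - 25921/3773094) = 1/(5004871/3773094) = 3773094/5004871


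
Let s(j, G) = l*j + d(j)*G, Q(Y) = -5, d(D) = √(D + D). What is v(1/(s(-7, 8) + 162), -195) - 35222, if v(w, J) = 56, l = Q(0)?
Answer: -35166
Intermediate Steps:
d(D) = √2*√D (d(D) = √(2*D) = √2*√D)
l = -5
s(j, G) = -5*j + G*√2*√j (s(j, G) = -5*j + (√2*√j)*G = -5*j + G*√2*√j)
v(1/(s(-7, 8) + 162), -195) - 35222 = 56 - 35222 = -35166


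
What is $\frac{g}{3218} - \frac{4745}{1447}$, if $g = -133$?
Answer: $- \frac{15461861}{4656446} \approx -3.3205$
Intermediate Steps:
$\frac{g}{3218} - \frac{4745}{1447} = - \frac{133}{3218} - \frac{4745}{1447} = - \frac{15461861}{4656446}$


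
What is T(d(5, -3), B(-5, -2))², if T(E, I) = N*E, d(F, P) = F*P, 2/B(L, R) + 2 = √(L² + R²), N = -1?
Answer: 225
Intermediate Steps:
B(L, R) = 2/(-2 + √(L² + R²))
T(E, I) = -E
T(d(5, -3), B(-5, -2))² = (-5*(-3))² = (-1*(-15))² = 15² = 225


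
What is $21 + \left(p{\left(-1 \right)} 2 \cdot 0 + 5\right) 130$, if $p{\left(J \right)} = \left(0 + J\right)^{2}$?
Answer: $671$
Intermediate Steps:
$p{\left(J \right)} = J^{2}$
$21 + \left(p{\left(-1 \right)} 2 \cdot 0 + 5\right) 130 = 21 + \left(\left(-1\right)^{2} \cdot 2 \cdot 0 + 5\right) 130 = 21 + \left(1 \cdot 0 + 5\right) 130 = 21 + \left(0 + 5\right) 130 = 21 + 5 \cdot 130 = 21 + 650 = 671$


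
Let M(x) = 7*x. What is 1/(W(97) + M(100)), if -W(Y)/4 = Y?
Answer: 1/312 ≈ 0.0032051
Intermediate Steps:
W(Y) = -4*Y
1/(W(97) + M(100)) = 1/(-4*97 + 7*100) = 1/(-388 + 700) = 1/312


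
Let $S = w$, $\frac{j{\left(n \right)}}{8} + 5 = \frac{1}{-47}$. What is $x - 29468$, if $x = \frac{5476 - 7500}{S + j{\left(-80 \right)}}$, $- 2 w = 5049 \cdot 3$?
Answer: $- \frac{21089615324}{715685} \approx -29468.0$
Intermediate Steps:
$j{\left(n \right)} = - \frac{1888}{47}$ ($j{\left(n \right)} = -40 + \frac{8}{-47} = -40 + 8 \left(- \frac{1}{47}\right) = -40 - \frac{8}{47} = - \frac{1888}{47}$)
$w = - \frac{15147}{2}$ ($w = - \frac{5049 \cdot 3}{2} = \left(- \frac{1}{2}\right) 15147 = - \frac{15147}{2} \approx -7573.5$)
$S = - \frac{15147}{2} \approx -7573.5$
$x = \frac{190256}{715685}$ ($x = \frac{5476 - 7500}{- \frac{15147}{2} - \frac{1888}{47}} = - \frac{2024}{- \frac{715685}{94}} = \left(-2024\right) \left(- \frac{94}{715685}\right) = \frac{190256}{715685} \approx 0.26584$)
$x - 29468 = \frac{190256}{715685} - 29468 = - \frac{21089615324}{715685}$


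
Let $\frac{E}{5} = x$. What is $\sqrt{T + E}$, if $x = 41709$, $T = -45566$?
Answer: $\sqrt{162979} \approx 403.71$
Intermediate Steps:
$E = 208545$ ($E = 5 \cdot 41709 = 208545$)
$\sqrt{T + E} = \sqrt{-45566 + 208545} = \sqrt{162979}$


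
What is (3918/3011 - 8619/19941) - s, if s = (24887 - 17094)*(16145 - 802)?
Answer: -140767523767620/1177301 ≈ -1.1957e+8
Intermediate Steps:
s = 119567999 (s = 7793*15343 = 119567999)
(3918/3011 - 8619/19941) - s = (3918/3011 - 8619/19941) - 1*119567999 = (3918*(1/3011) - 8619*1/19941) - 119567999 = (3918/3011 - 169/391) - 119567999 = 1023079/1177301 - 119567999 = -140767523767620/1177301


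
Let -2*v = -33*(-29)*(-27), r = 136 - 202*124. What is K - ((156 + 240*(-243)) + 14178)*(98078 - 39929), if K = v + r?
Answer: 5115459843/2 ≈ 2.5577e+9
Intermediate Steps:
r = -24912 (r = 136 - 25048 = -24912)
v = 25839/2 (v = -(-33*(-29))*(-27)/2 = -957*(-27)/2 = -½*(-25839) = 25839/2 ≈ 12920.)
K = -23985/2 (K = 25839/2 - 24912 = -23985/2 ≈ -11993.)
K - ((156 + 240*(-243)) + 14178)*(98078 - 39929) = -23985/2 - ((156 + 240*(-243)) + 14178)*(98078 - 39929) = -23985/2 - ((156 - 58320) + 14178)*58149 = -23985/2 - (-58164 + 14178)*58149 = -23985/2 - (-43986)*58149 = -23985/2 - 1*(-2557741914) = -23985/2 + 2557741914 = 5115459843/2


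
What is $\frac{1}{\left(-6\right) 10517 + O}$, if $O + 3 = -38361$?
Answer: $- \frac{1}{101466} \approx -9.8555 \cdot 10^{-6}$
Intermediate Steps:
$O = -38364$ ($O = -3 - 38361 = -38364$)
$\frac{1}{\left(-6\right) 10517 + O} = \frac{1}{\left(-6\right) 10517 - 38364} = \frac{1}{-63102 - 38364} = \frac{1}{-101466} = - \frac{1}{101466}$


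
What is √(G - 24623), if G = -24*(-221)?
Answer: I*√19319 ≈ 138.99*I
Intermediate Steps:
G = 5304
√(G - 24623) = √(5304 - 24623) = √(-19319) = I*√19319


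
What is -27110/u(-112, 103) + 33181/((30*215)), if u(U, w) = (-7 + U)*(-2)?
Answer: -83481211/767550 ≈ -108.76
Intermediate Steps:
u(U, w) = 14 - 2*U
-27110/u(-112, 103) + 33181/((30*215)) = -27110/(14 - 2*(-112)) + 33181/((30*215)) = -27110/(14 + 224) + 33181/6450 = -27110/238 + 33181*(1/6450) = -27110*1/238 + 33181/6450 = -13555/119 + 33181/6450 = -83481211/767550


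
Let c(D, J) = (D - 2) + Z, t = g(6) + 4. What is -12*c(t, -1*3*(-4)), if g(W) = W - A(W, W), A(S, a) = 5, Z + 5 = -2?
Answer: 48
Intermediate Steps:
Z = -7 (Z = -5 - 2 = -7)
g(W) = -5 + W (g(W) = W - 1*5 = W - 5 = -5 + W)
t = 5 (t = (-5 + 6) + 4 = 1 + 4 = 5)
c(D, J) = -9 + D (c(D, J) = (D - 2) - 7 = (-2 + D) - 7 = -9 + D)
-12*c(t, -1*3*(-4)) = -12*(-9 + 5) = -12*(-4) = 48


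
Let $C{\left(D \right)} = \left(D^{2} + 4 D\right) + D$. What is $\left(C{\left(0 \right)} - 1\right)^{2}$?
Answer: $1$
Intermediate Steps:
$C{\left(D \right)} = D^{2} + 5 D$
$\left(C{\left(0 \right)} - 1\right)^{2} = \left(0 \left(5 + 0\right) - 1\right)^{2} = \left(0 \cdot 5 - 1\right)^{2} = \left(0 - 1\right)^{2} = \left(-1\right)^{2} = 1$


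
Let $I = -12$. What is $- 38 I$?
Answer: $456$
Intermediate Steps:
$- 38 I = \left(-38\right) \left(-12\right) = 456$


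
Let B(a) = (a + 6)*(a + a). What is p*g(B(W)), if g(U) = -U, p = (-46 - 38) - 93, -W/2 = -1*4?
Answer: 39648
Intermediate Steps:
W = 8 (W = -(-2)*4 = -2*(-4) = 8)
p = -177 (p = -84 - 93 = -177)
B(a) = 2*a*(6 + a) (B(a) = (6 + a)*(2*a) = 2*a*(6 + a))
p*g(B(W)) = -(-177)*2*8*(6 + 8) = -(-177)*2*8*14 = -(-177)*224 = -177*(-224) = 39648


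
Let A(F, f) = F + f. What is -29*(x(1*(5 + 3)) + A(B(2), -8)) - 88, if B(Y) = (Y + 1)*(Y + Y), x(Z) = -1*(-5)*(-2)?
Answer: 86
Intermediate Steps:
x(Z) = -10 (x(Z) = 5*(-2) = -10)
B(Y) = 2*Y*(1 + Y) (B(Y) = (1 + Y)*(2*Y) = 2*Y*(1 + Y))
-29*(x(1*(5 + 3)) + A(B(2), -8)) - 88 = -29*(-10 + (2*2*(1 + 2) - 8)) - 88 = -29*(-10 + (2*2*3 - 8)) - 88 = -29*(-10 + (12 - 8)) - 88 = -29*(-10 + 4) - 88 = -29*(-6) - 88 = 174 - 88 = 86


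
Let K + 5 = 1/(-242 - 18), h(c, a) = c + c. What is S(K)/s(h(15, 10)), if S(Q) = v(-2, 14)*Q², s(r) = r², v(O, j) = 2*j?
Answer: 11848207/15210000 ≈ 0.77897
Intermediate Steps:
h(c, a) = 2*c
K = -1301/260 (K = -5 + 1/(-242 - 18) = -5 + 1/(-260) = -5 - 1/260 = -1301/260 ≈ -5.0038)
S(Q) = 28*Q² (S(Q) = (2*14)*Q² = 28*Q²)
S(K)/s(h(15, 10)) = (28*(-1301/260)²)/((2*15)²) = (28*(1692601/67600))/(30²) = (11848207/16900)/900 = (11848207/16900)*(1/900) = 11848207/15210000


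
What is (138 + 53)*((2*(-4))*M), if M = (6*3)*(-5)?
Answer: 137520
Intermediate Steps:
M = -90 (M = 18*(-5) = -90)
(138 + 53)*((2*(-4))*M) = (138 + 53)*((2*(-4))*(-90)) = 191*(-8*(-90)) = 191*720 = 137520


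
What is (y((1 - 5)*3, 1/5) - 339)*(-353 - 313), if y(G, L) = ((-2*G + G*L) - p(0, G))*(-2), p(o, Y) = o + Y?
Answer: 1352646/5 ≈ 2.7053e+5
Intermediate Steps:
p(o, Y) = Y + o
y(G, L) = 6*G - 2*G*L (y(G, L) = ((-2*G + G*L) - (G + 0))*(-2) = ((-2*G + G*L) - G)*(-2) = (-3*G + G*L)*(-2) = 6*G - 2*G*L)
(y((1 - 5)*3, 1/5) - 339)*(-353 - 313) = (2*((1 - 5)*3)*(3 - 1/5) - 339)*(-353 - 313) = (2*(-4*3)*(3 - 1*1/5) - 339)*(-666) = (2*(-12)*(3 - 1/5) - 339)*(-666) = (2*(-12)*(14/5) - 339)*(-666) = (-336/5 - 339)*(-666) = -2031/5*(-666) = 1352646/5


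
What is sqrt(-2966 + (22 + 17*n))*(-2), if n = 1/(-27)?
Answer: -2*I*sqrt(238515)/9 ≈ -108.53*I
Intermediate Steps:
n = -1/27 ≈ -0.037037
sqrt(-2966 + (22 + 17*n))*(-2) = sqrt(-2966 + (22 + 17*(-1/27)))*(-2) = sqrt(-2966 + (22 - 17/27))*(-2) = sqrt(-2966 + 577/27)*(-2) = sqrt(-79505/27)*(-2) = (I*sqrt(238515)/9)*(-2) = -2*I*sqrt(238515)/9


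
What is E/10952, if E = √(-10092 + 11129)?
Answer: √1037/10952 ≈ 0.0029403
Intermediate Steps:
E = √1037 ≈ 32.203
E/10952 = √1037/10952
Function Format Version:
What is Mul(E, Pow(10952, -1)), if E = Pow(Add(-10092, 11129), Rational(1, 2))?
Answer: Mul(Rational(1, 10952), Pow(1037, Rational(1, 2))) ≈ 0.0029403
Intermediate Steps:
E = Pow(1037, Rational(1, 2)) ≈ 32.203
Mul(E, Pow(10952, -1)) = Mul(Pow(1037, Rational(1, 2)), Pow(10952, -1)) = Mul(Pow(1037, Rational(1, 2)), Rational(1, 10952)) = Mul(Rational(1, 10952), Pow(1037, Rational(1, 2)))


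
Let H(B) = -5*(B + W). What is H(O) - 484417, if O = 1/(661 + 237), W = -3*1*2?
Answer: -434979531/898 ≈ -4.8439e+5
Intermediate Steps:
W = -6 (W = -3*2 = -6)
O = 1/898 ≈ 0.0011136
H(B) = 30 - 5*B (H(B) = -5*(B - 6) = -5*(-6 + B) = 30 - 5*B)
H(O) - 484417 = (30 - 5*1/898) - 484417 = (30 - 5/898) - 484417 = 26935/898 - 484417 = -434979531/898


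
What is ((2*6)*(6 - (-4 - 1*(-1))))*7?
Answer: 756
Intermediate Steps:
((2*6)*(6 - (-4 - 1*(-1))))*7 = (12*(6 - (-4 + 1)))*7 = (12*(6 - 1*(-3)))*7 = (12*(6 + 3))*7 = (12*9)*7 = 108*7 = 756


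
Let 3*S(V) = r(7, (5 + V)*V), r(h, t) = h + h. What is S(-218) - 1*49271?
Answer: -147799/3 ≈ -49266.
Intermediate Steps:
r(h, t) = 2*h
S(V) = 14/3 (S(V) = (2*7)/3 = (⅓)*14 = 14/3)
S(-218) - 1*49271 = 14/3 - 1*49271 = 14/3 - 49271 = -147799/3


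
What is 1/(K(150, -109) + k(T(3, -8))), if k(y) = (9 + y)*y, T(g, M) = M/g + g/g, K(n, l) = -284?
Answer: -9/2666 ≈ -0.0033758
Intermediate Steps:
T(g, M) = 1 + M/g (T(g, M) = M/g + 1 = 1 + M/g)
k(y) = y*(9 + y)
1/(K(150, -109) + k(T(3, -8))) = 1/(-284 + ((-8 + 3)/3)*(9 + (-8 + 3)/3)) = 1/(-284 + ((⅓)*(-5))*(9 + (⅓)*(-5))) = 1/(-284 - 5*(9 - 5/3)/3) = 1/(-284 - 5/3*22/3) = 1/(-284 - 110/9) = 1/(-2666/9) = -9/2666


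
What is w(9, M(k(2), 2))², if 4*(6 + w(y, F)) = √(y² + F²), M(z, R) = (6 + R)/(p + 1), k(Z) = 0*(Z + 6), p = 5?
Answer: 5929/144 - √745 ≈ 13.879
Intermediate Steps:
k(Z) = 0 (k(Z) = 0*(6 + Z) = 0)
M(z, R) = 1 + R/6 (M(z, R) = (6 + R)/(5 + 1) = (6 + R)/6 = (6 + R)*(⅙) = 1 + R/6)
w(y, F) = -6 + √(F² + y²)/4 (w(y, F) = -6 + √(y² + F²)/4 = -6 + √(F² + y²)/4)
w(9, M(k(2), 2))² = (-6 + √((1 + (⅙)*2)² + 9²)/4)² = (-6 + √((1 + ⅓)² + 81)/4)² = (-6 + √((4/3)² + 81)/4)² = (-6 + √(16/9 + 81)/4)² = (-6 + √(745/9)/4)² = (-6 + (√745/3)/4)² = (-6 + √745/12)²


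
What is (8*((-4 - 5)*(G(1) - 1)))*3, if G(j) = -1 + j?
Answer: 216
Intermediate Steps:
(8*((-4 - 5)*(G(1) - 1)))*3 = (8*((-4 - 5)*((-1 + 1) - 1)))*3 = (8*(-9*(0 - 1)))*3 = (8*(-9*(-1)))*3 = (8*9)*3 = 72*3 = 216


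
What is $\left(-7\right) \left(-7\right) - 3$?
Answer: $46$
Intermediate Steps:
$\left(-7\right) \left(-7\right) - 3 = 49 - 3 = 46$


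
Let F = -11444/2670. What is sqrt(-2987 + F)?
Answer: I*sqrt(5331144945)/1335 ≈ 54.693*I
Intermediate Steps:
F = -5722/1335 (F = -11444*1/2670 = -5722/1335 ≈ -4.2861)
sqrt(-2987 + F) = sqrt(-2987 - 5722/1335) = sqrt(-3993367/1335) = I*sqrt(5331144945)/1335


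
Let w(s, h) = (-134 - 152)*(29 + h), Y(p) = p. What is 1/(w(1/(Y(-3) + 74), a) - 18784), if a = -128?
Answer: 1/9530 ≈ 0.00010493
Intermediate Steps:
w(s, h) = -8294 - 286*h (w(s, h) = -286*(29 + h) = -8294 - 286*h)
1/(w(1/(Y(-3) + 74), a) - 18784) = 1/((-8294 - 286*(-128)) - 18784) = 1/((-8294 + 36608) - 18784) = 1/(28314 - 18784) = 1/9530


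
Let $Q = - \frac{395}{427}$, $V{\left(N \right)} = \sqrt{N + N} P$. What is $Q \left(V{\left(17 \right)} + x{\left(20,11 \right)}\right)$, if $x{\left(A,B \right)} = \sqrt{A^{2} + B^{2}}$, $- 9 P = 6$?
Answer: $- \frac{395 \sqrt{521}}{427} + \frac{790 \sqrt{34}}{1281} \approx -17.519$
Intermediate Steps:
$P = - \frac{2}{3}$ ($P = \left(- \frac{1}{9}\right) 6 = - \frac{2}{3} \approx -0.66667$)
$V{\left(N \right)} = - \frac{2 \sqrt{2} \sqrt{N}}{3}$ ($V{\left(N \right)} = \sqrt{N + N} \left(- \frac{2}{3}\right) = \sqrt{2 N} \left(- \frac{2}{3}\right) = \sqrt{2} \sqrt{N} \left(- \frac{2}{3}\right) = - \frac{2 \sqrt{2} \sqrt{N}}{3}$)
$Q = - \frac{395}{427}$ ($Q = \left(-395\right) \frac{1}{427} = - \frac{395}{427} \approx -0.92506$)
$Q \left(V{\left(17 \right)} + x{\left(20,11 \right)}\right) = - \frac{395 \left(- \frac{2 \sqrt{2} \sqrt{17}}{3} + \sqrt{20^{2} + 11^{2}}\right)}{427} = - \frac{395 \left(- \frac{2 \sqrt{34}}{3} + \sqrt{400 + 121}\right)}{427} = - \frac{395 \left(- \frac{2 \sqrt{34}}{3} + \sqrt{521}\right)}{427} = - \frac{395 \left(\sqrt{521} - \frac{2 \sqrt{34}}{3}\right)}{427} = - \frac{395 \sqrt{521}}{427} + \frac{790 \sqrt{34}}{1281}$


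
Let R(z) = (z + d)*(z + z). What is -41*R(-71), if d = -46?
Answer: -681174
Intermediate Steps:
R(z) = 2*z*(-46 + z) (R(z) = (z - 46)*(z + z) = (-46 + z)*(2*z) = 2*z*(-46 + z))
-41*R(-71) = -82*(-71)*(-46 - 71) = -82*(-71)*(-117) = -41*16614 = -681174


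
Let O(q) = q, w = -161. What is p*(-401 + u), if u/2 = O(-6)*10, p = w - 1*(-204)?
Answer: -22403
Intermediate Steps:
p = 43 (p = -161 - 1*(-204) = -161 + 204 = 43)
u = -120 (u = 2*(-6*10) = 2*(-60) = -120)
p*(-401 + u) = 43*(-401 - 120) = 43*(-521) = -22403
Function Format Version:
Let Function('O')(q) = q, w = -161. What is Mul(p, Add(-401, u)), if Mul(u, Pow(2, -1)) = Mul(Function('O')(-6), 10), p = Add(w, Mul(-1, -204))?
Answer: -22403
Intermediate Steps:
p = 43 (p = Add(-161, Mul(-1, -204)) = Add(-161, 204) = 43)
u = -120 (u = Mul(2, Mul(-6, 10)) = Mul(2, -60) = -120)
Mul(p, Add(-401, u)) = Mul(43, Add(-401, -120)) = Mul(43, -521) = -22403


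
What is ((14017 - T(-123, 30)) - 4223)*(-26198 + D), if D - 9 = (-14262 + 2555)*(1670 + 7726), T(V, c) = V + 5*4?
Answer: -1088919018417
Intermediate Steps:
T(V, c) = 20 + V (T(V, c) = V + 20 = 20 + V)
D = -109998963 (D = 9 + (-14262 + 2555)*(1670 + 7726) = 9 - 11707*9396 = 9 - 109998972 = -109998963)
((14017 - T(-123, 30)) - 4223)*(-26198 + D) = ((14017 - (20 - 123)) - 4223)*(-26198 - 109998963) = ((14017 - 1*(-103)) - 4223)*(-110025161) = ((14017 + 103) - 4223)*(-110025161) = (14120 - 4223)*(-110025161) = 9897*(-110025161) = -1088919018417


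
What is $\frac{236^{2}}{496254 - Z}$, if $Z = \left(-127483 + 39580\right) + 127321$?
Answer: $\frac{13924}{114209} \approx 0.12192$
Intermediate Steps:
$Z = 39418$ ($Z = -87903 + 127321 = 39418$)
$\frac{236^{2}}{496254 - Z} = \frac{236^{2}}{496254 - 39418} = \frac{55696}{496254 - 39418} = \frac{55696}{456836} = 55696 \cdot \frac{1}{456836} = \frac{13924}{114209}$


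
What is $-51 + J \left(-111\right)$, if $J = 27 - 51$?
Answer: $2613$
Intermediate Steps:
$J = -24$
$-51 + J \left(-111\right) = -51 - -2664 = -51 + 2664 = 2613$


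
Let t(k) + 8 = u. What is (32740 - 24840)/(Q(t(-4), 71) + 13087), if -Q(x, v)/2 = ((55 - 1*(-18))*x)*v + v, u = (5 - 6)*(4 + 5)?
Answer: 7900/189167 ≈ 0.041762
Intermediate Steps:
u = -9 (u = -1*9 = -9)
t(k) = -17 (t(k) = -8 - 9 = -17)
Q(x, v) = -2*v - 146*v*x (Q(x, v) = -2*(((55 - 1*(-18))*x)*v + v) = -2*(((55 + 18)*x)*v + v) = -2*((73*x)*v + v) = -2*(73*v*x + v) = -2*(v + 73*v*x) = -2*v - 146*v*x)
(32740 - 24840)/(Q(t(-4), 71) + 13087) = (32740 - 24840)/(-2*71*(1 + 73*(-17)) + 13087) = 7900/(-2*71*(1 - 1241) + 13087) = 7900/(-2*71*(-1240) + 13087) = 7900/(176080 + 13087) = 7900/189167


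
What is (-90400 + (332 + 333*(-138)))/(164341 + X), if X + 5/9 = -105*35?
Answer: -1224198/1445989 ≈ -0.84662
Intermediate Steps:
X = -33080/9 (X = -5/9 - 105*35 = -5/9 - 3675 = -33080/9 ≈ -3675.6)
(-90400 + (332 + 333*(-138)))/(164341 + X) = (-90400 + (332 + 333*(-138)))/(164341 - 33080/9) = (-90400 + (332 - 45954))/(1445989/9) = (-90400 - 45622)*(9/1445989) = -136022*9/1445989 = -1224198/1445989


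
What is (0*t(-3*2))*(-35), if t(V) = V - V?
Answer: 0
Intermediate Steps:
t(V) = 0
(0*t(-3*2))*(-35) = (0*0)*(-35) = 0*(-35) = 0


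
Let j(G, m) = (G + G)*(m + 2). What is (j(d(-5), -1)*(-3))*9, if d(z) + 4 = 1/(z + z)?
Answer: 1107/5 ≈ 221.40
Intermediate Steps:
d(z) = -4 + 1/(2*z) (d(z) = -4 + 1/(z + z) = -4 + 1/(2*z))
j(G, m) = 2*G*(2 + m) (j(G, m) = (2*G)*(2 + m) = 2*G*(2 + m))
(j(d(-5), -1)*(-3))*9 = ((2*(-4 + (½)/(-5))*(2 - 1))*(-3))*9 = ((2*(-4 + (½)*(-⅕))*1)*(-3))*9 = ((2*(-4 - ⅒)*1)*(-3))*9 = ((2*(-41/10)*1)*(-3))*9 = -41/5*(-3)*9 = (123/5)*9 = 1107/5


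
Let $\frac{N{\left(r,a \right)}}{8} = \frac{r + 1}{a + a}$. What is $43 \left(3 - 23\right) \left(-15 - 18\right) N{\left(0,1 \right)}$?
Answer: $113520$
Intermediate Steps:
$N{\left(r,a \right)} = \frac{4 \left(1 + r\right)}{a}$ ($N{\left(r,a \right)} = 8 \frac{r + 1}{a + a} = 8 \frac{1 + r}{2 a} = \frac{4 \left(1 + r\right)}{a}$)
$43 \left(3 - 23\right) \left(-15 - 18\right) N{\left(0,1 \right)} = 43 \left(3 - 23\right) \left(-15 - 18\right) \frac{4 \left(1 + 0\right)}{1} = 43 \left(\left(-20\right) \left(-33\right)\right) 4 \cdot 1 \cdot 1 = 43 \cdot 660 \cdot 4 = 28380 \cdot 4 = 113520$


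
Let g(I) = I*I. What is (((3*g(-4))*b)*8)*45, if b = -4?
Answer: -69120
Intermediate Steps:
g(I) = I**2
(((3*g(-4))*b)*8)*45 = (((3*(-4)**2)*(-4))*8)*45 = (((3*16)*(-4))*8)*45 = ((48*(-4))*8)*45 = -192*8*45 = -1536*45 = -69120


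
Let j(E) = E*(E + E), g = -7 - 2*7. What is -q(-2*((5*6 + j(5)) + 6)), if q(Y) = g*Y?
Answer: -3612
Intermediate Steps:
g = -21 (g = -7 - 14 = -21)
j(E) = 2*E**2 (j(E) = E*(2*E) = 2*E**2)
q(Y) = -21*Y
-q(-2*((5*6 + j(5)) + 6)) = -(-21)*(-2*((5*6 + 2*5**2) + 6)) = -(-21)*(-2*((30 + 2*25) + 6)) = -(-21)*(-2*((30 + 50) + 6)) = -(-21)*(-2*(80 + 6)) = -(-21)*(-2*86) = -(-21)*(-172) = -1*3612 = -3612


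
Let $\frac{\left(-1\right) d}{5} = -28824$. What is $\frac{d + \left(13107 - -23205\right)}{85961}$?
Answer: $\frac{180432}{85961} \approx 2.099$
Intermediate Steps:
$d = 144120$ ($d = \left(-5\right) \left(-28824\right) = 144120$)
$\frac{d + \left(13107 - -23205\right)}{85961} = \frac{144120 + \left(13107 - -23205\right)}{85961} = \left(144120 + \left(13107 + 23205\right)\right) \frac{1}{85961} = \left(144120 + 36312\right) \frac{1}{85961} = 180432 \cdot \frac{1}{85961} = \frac{180432}{85961}$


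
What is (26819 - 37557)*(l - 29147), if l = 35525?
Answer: -68486964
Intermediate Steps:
(26819 - 37557)*(l - 29147) = (26819 - 37557)*(35525 - 29147) = -10738*6378 = -68486964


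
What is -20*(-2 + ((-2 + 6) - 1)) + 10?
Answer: -10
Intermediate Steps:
-20*(-2 + ((-2 + 6) - 1)) + 10 = -20*(-2 + (4 - 1)) + 10 = -20*(-2 + 3) + 10 = -20 + 10 = -10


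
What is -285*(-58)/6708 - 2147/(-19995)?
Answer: 1336897/519870 ≈ 2.5716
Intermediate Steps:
-285*(-58)/6708 - 2147/(-19995) = 16530*(1/6708) - 2147*(-1/19995) = 2755/1118 + 2147/19995 = 1336897/519870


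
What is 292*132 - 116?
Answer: 38428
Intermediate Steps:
292*132 - 116 = 38544 - 116 = 38428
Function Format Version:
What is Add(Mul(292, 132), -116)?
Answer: 38428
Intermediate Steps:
Add(Mul(292, 132), -116) = Add(38544, -116) = 38428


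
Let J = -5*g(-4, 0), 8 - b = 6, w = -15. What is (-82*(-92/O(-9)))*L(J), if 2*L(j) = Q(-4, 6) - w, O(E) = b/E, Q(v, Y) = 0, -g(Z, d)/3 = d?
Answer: -254610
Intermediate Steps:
b = 2 (b = 8 - 1*6 = 8 - 6 = 2)
g(Z, d) = -3*d
O(E) = 2/E
J = 0 (J = -(-15)*0 = -5*0 = 0)
L(j) = 15/2 (L(j) = (0 - 1*(-15))/2 = (0 + 15)/2 = (1/2)*15 = 15/2)
(-82*(-92/O(-9)))*L(J) = -82/((2/(-9))/(-92))*(15/2) = -82/((2*(-1/9))*(-1/92))*(15/2) = -82/((-2/9*(-1/92)))*(15/2) = -82/1/414*(15/2) = -82*414*(15/2) = -33948*15/2 = -254610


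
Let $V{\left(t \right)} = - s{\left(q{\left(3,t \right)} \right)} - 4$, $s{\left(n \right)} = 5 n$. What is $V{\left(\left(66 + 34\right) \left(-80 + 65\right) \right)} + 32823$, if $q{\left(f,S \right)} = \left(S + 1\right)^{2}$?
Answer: $-11202186$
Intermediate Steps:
$q{\left(f,S \right)} = \left(1 + S\right)^{2}$
$V{\left(t \right)} = -4 - 5 \left(1 + t\right)^{2}$ ($V{\left(t \right)} = - 5 \left(1 + t\right)^{2} - 4 = -4 - 5 \left(1 + t\right)^{2}$)
$V{\left(\left(66 + 34\right) \left(-80 + 65\right) \right)} + 32823 = \left(-4 - 5 \left(1 + \left(66 + 34\right) \left(-80 + 65\right)\right)^{2}\right) + 32823 = \left(-4 - 5 \left(1 + 100 \left(-15\right)\right)^{2}\right) + 32823 = \left(-4 - 5 \left(1 - 1500\right)^{2}\right) + 32823 = \left(-4 - 5 \left(-1499\right)^{2}\right) + 32823 = \left(-4 - 11235005\right) + 32823 = -11235009 + 32823 = -11202186$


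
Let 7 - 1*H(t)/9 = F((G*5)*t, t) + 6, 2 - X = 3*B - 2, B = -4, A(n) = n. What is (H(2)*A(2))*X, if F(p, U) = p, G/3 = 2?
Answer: -16992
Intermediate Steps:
G = 6 (G = 3*2 = 6)
X = 16 (X = 2 - (3*(-4) - 2) = 2 - (-12 - 2) = 2 - 1*(-14) = 2 + 14 = 16)
H(t) = 9 - 270*t (H(t) = 63 - 9*((6*5)*t + 6) = 63 - 9*(30*t + 6) = 63 - 9*(6 + 30*t) = 63 + (-54 - 270*t) = 9 - 270*t)
(H(2)*A(2))*X = ((9 - 270*2)*2)*16 = ((9 - 540)*2)*16 = -531*2*16 = -1062*16 = -16992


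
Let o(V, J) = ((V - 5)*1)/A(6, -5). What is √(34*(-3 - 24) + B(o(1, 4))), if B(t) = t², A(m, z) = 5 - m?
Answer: I*√902 ≈ 30.033*I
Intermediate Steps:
o(V, J) = 5 - V (o(V, J) = ((V - 5)*1)/(5 - 1*6) = ((-5 + V)*1)/(5 - 6) = (-5 + V)/(-1) = (-5 + V)*(-1) = 5 - V)
√(34*(-3 - 24) + B(o(1, 4))) = √(34*(-3 - 24) + (5 - 1*1)²) = √(34*(-27) + (5 - 1)²) = √(-918 + 4²) = √(-918 + 16) = √(-902) = I*√902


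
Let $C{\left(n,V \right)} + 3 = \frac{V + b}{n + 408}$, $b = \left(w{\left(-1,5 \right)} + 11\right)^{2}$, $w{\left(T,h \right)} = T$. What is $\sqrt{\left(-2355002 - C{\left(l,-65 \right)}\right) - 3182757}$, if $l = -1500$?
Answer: $\frac{i \sqrt{33691707309}}{78} \approx 2353.2 i$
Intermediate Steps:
$b = 100$ ($b = \left(-1 + 11\right)^{2} = 10^{2} = 100$)
$C{\left(n,V \right)} = -3 + \frac{100 + V}{408 + n}$ ($C{\left(n,V \right)} = -3 + \frac{V + 100}{n + 408} = -3 + \frac{100 + V}{408 + n}$)
$\sqrt{\left(-2355002 - C{\left(l,-65 \right)}\right) - 3182757} = \sqrt{\left(-2355002 - \frac{-1124 - 65 - -4500}{408 - 1500}\right) - 3182757} = \sqrt{\left(-2355002 - \frac{-1124 - 65 + 4500}{-1092}\right) - 3182757} = \sqrt{\left(-2355002 - \left(- \frac{1}{1092}\right) 3311\right) - 3182757} = \sqrt{\left(-2355002 - - \frac{473}{156}\right) - 3182757} = \sqrt{\left(-2355002 + \frac{473}{156}\right) - 3182757} = \sqrt{- \frac{367379839}{156} - 3182757} = \sqrt{- \frac{863889931}{156}} = \frac{i \sqrt{33691707309}}{78}$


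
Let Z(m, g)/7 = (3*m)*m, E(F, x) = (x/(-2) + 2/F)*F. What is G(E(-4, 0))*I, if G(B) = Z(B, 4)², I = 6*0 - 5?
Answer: -35280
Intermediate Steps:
E(F, x) = F*(2/F - x/2) (E(F, x) = (x*(-½) + 2/F)*F = (-x/2 + 2/F)*F = (2/F - x/2)*F = F*(2/F - x/2))
I = -5 (I = 0 - 5 = -5)
Z(m, g) = 21*m² (Z(m, g) = 7*((3*m)*m) = 7*(3*m²) = 21*m²)
G(B) = 441*B⁴ (G(B) = (21*B²)² = 441*B⁴)
G(E(-4, 0))*I = (441*(2 - ½*(-4)*0)⁴)*(-5) = (441*(2 + 0)⁴)*(-5) = (441*2⁴)*(-5) = (441*16)*(-5) = 7056*(-5) = -35280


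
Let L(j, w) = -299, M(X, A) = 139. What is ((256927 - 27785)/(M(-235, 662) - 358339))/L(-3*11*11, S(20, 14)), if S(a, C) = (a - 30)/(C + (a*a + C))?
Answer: 114571/53550900 ≈ 0.0021395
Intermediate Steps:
S(a, C) = (-30 + a)/(a² + 2*C) (S(a, C) = (-30 + a)/(C + (a² + C)) = (-30 + a)/(C + (C + a²)) = (-30 + a)/(a² + 2*C))
((256927 - 27785)/(M(-235, 662) - 358339))/L(-3*11*11, S(20, 14)) = ((256927 - 27785)/(139 - 358339))/(-299) = (229142/(-358200))*(-1/299) = (229142*(-1/358200))*(-1/299) = -114571/179100*(-1/299) = 114571/53550900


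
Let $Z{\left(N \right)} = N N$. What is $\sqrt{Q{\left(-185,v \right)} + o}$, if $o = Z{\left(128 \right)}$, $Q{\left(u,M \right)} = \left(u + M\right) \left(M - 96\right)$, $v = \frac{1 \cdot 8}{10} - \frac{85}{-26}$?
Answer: $\frac{\sqrt{557989071}}{130} \approx 181.71$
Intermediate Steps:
$v = \frac{529}{130}$ ($v = 8 \cdot \frac{1}{10} - - \frac{85}{26} = \frac{4}{5} + \frac{85}{26} = \frac{529}{130} \approx 4.0692$)
$Z{\left(N \right)} = N^{2}$
$Q{\left(u,M \right)} = \left(-96 + M\right) \left(M + u\right)$ ($Q{\left(u,M \right)} = \left(M + u\right) \left(-96 + M\right) = \left(-96 + M\right) \left(M + u\right)$)
$o = 16384$ ($o = 128^{2} = 16384$)
$\sqrt{Q{\left(-185,v \right)} + o} = \sqrt{\left(\left(\frac{529}{130}\right)^{2} - \frac{25392}{65} - -17760 + \frac{529}{130} \left(-185\right)\right) + 16384} = \sqrt{\left(\frac{279841}{16900} - \frac{25392}{65} + 17760 - \frac{19573}{26}\right) + 16384} = \sqrt{\frac{281099471}{16900} + 16384} = \sqrt{\frac{557989071}{16900}} = \frac{\sqrt{557989071}}{130}$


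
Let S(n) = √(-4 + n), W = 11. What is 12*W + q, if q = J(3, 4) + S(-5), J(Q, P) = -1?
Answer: 131 + 3*I ≈ 131.0 + 3.0*I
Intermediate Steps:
q = -1 + 3*I (q = -1 + √(-4 - 5) = -1 + √(-9) = -1 + 3*I ≈ -1.0 + 3.0*I)
12*W + q = 12*11 + (-1 + 3*I) = 132 + (-1 + 3*I) = 131 + 3*I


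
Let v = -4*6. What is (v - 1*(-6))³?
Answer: -5832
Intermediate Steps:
v = -24
(v - 1*(-6))³ = (-24 - 1*(-6))³ = (-24 + 6)³ = (-18)³ = -5832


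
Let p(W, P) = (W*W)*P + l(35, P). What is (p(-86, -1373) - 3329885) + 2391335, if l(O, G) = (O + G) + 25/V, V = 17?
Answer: -188608107/17 ≈ -1.1095e+7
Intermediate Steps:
l(O, G) = 25/17 + G + O (l(O, G) = (O + G) + 25/17 = (G + O) + 25*(1/17) = (G + O) + 25/17 = 25/17 + G + O)
p(W, P) = 620/17 + P + P*W² (p(W, P) = (W*W)*P + (25/17 + P + 35) = W²*P + (620/17 + P) = P*W² + (620/17 + P) = 620/17 + P + P*W²)
(p(-86, -1373) - 3329885) + 2391335 = ((620/17 - 1373 - 1373*(-86)²) - 3329885) + 2391335 = ((620/17 - 1373 - 1373*7396) - 3329885) + 2391335 = ((620/17 - 1373 - 10154708) - 3329885) + 2391335 = (-172652757/17 - 3329885) + 2391335 = -229260802/17 + 2391335 = -188608107/17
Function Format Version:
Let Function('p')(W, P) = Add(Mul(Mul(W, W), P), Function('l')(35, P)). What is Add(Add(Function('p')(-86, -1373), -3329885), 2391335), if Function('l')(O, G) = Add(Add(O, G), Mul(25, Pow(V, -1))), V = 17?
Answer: Rational(-188608107, 17) ≈ -1.1095e+7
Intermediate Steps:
Function('l')(O, G) = Add(Rational(25, 17), G, O) (Function('l')(O, G) = Add(Add(O, G), Mul(25, Pow(17, -1))) = Add(Add(G, O), Mul(25, Rational(1, 17))) = Add(Add(G, O), Rational(25, 17)) = Add(Rational(25, 17), G, O))
Function('p')(W, P) = Add(Rational(620, 17), P, Mul(P, Pow(W, 2))) (Function('p')(W, P) = Add(Mul(Mul(W, W), P), Add(Rational(25, 17), P, 35)) = Add(Mul(Pow(W, 2), P), Add(Rational(620, 17), P)) = Add(Mul(P, Pow(W, 2)), Add(Rational(620, 17), P)) = Add(Rational(620, 17), P, Mul(P, Pow(W, 2))))
Add(Add(Function('p')(-86, -1373), -3329885), 2391335) = Add(Add(Add(Rational(620, 17), -1373, Mul(-1373, Pow(-86, 2))), -3329885), 2391335) = Add(Add(Add(Rational(620, 17), -1373, Mul(-1373, 7396)), -3329885), 2391335) = Add(Add(Add(Rational(620, 17), -1373, -10154708), -3329885), 2391335) = Add(Add(Rational(-172652757, 17), -3329885), 2391335) = Add(Rational(-229260802, 17), 2391335) = Rational(-188608107, 17)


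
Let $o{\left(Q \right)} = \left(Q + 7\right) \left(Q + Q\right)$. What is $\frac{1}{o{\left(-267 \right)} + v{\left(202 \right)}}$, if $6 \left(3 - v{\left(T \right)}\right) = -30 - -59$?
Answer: $\frac{6}{833029} \approx 7.2026 \cdot 10^{-6}$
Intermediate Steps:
$o{\left(Q \right)} = 2 Q \left(7 + Q\right)$ ($o{\left(Q \right)} = \left(7 + Q\right) 2 Q = 2 Q \left(7 + Q\right)$)
$v{\left(T \right)} = - \frac{11}{6}$ ($v{\left(T \right)} = 3 - \frac{-30 - -59}{6} = 3 - \frac{-30 + 59}{6} = 3 - \frac{29}{6} = - \frac{11}{6}$)
$\frac{1}{o{\left(-267 \right)} + v{\left(202 \right)}} = \frac{1}{2 \left(-267\right) \left(7 - 267\right) - \frac{11}{6}} = \frac{1}{2 \left(-267\right) \left(-260\right) - \frac{11}{6}} = \frac{1}{138840 - \frac{11}{6}} = \frac{1}{\frac{833029}{6}} = \frac{6}{833029}$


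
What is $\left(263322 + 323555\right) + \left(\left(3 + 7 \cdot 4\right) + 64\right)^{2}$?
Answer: $595902$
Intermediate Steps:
$\left(263322 + 323555\right) + \left(\left(3 + 7 \cdot 4\right) + 64\right)^{2} = 586877 + \left(\left(3 + 28\right) + 64\right)^{2} = 586877 + \left(31 + 64\right)^{2} = 586877 + 95^{2} = 586877 + 9025 = 595902$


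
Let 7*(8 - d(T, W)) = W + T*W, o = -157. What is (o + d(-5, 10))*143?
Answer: -143429/7 ≈ -20490.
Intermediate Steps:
d(T, W) = 8 - W/7 - T*W/7 (d(T, W) = 8 - (W + T*W)/7 = 8 + (-W/7 - T*W/7) = 8 - W/7 - T*W/7)
(o + d(-5, 10))*143 = (-157 + (8 - 1/7*10 - 1/7*(-5)*10))*143 = (-157 + (8 - 10/7 + 50/7))*143 = (-157 + 96/7)*143 = -1003/7*143 = -143429/7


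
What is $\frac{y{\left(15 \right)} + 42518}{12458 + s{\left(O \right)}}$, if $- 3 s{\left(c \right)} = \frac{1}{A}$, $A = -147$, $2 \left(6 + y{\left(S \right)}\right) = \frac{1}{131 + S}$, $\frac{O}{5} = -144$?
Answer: $\frac{5474355705}{1604241868} \approx 3.4124$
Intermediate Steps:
$O = -720$ ($O = 5 \left(-144\right) = -720$)
$y{\left(S \right)} = -6 + \frac{1}{2 \left(131 + S\right)}$
$s{\left(c \right)} = \frac{1}{441}$ ($s{\left(c \right)} = - \frac{1}{3 \left(-147\right)} = \left(- \frac{1}{3}\right) \left(- \frac{1}{147}\right) = \frac{1}{441}$)
$\frac{y{\left(15 \right)} + 42518}{12458 + s{\left(O \right)}} = \frac{\frac{-1571 - 180}{2 \left(131 + 15\right)} + 42518}{12458 + \frac{1}{441}} = \frac{\frac{-1571 - 180}{2 \cdot 146} + 42518}{\frac{5493979}{441}} = \left(\frac{1}{2} \cdot \frac{1}{146} \left(-1751\right) + 42518\right) \frac{441}{5493979} = \left(- \frac{1751}{292} + 42518\right) \frac{441}{5493979} = \frac{12413505}{292} \cdot \frac{441}{5493979} = \frac{5474355705}{1604241868}$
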